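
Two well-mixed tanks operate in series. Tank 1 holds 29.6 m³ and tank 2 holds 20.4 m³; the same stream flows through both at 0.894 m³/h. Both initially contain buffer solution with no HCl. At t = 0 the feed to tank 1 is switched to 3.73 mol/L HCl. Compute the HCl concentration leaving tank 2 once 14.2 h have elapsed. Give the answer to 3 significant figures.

0.354 mol/L

Each tank obeys Vᵢ dCᵢ/dt = Q(Cᵢ₋₁ − Cᵢ), so τᵢ = Vᵢ/Q.
τ₁ = 29.6/0.894 = 33.110 h; τ₂ = 20.4/0.894 = 22.819 h.
Solving the cascade with C₁(0)=C₂(0)=0 gives C₂(t) = C_in[1 − (τ₁ e^(−t/τ₁) − τ₂ e^(−t/τ₂))/(τ₁ − τ₂)].
At t = 14.2: e^(−t/τ₁) = 0.65124, e^(−t/τ₂) = 0.53671.
C₂ = 3.73·[1 − (33.110·0.65124 − 22.819·0.53671)/(10.291)] = 3.73·0.094809 = 0.35364 mol/L.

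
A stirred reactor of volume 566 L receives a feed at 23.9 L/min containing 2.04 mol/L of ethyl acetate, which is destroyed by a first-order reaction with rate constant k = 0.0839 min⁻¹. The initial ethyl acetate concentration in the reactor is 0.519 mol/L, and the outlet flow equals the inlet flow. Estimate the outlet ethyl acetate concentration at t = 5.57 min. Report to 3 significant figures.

0.602 mol/L

Accumulation = in − out − consumed: V dC/dt = Q C_in − Q C − k V C.
dC/dt = (Q/V) C_in − (Q/V + k) C; effective rate a = Q/V + k = 0.042226 + 0.0839 = 0.12613 min⁻¹.
C_ss = Q C_in/(Q + kV) = 0.68298 mol/L; C(t) = C_ss + (C₀ − C_ss) e^(−a t).
C(5.57) = 0.68298 + (-0.16398)·e^(−0.12613·5.57) = 0.68298 + (-0.16398)·0.49533 = 0.60175 mol/L.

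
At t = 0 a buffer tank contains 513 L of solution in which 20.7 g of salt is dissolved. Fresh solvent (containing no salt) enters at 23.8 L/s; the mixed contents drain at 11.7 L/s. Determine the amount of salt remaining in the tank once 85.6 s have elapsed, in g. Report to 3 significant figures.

Let m(t) be the amount of salt. Volume: V(t) = V₀ + (Q_in − Q_out) t = 513 + 12.100 t; V(85.6) = 1548.8 L.
No salt enters, so dm/dt = −Q_out · (m/V).
dm/m = −Q_out dt/(V₀ + 12.100 t); integrating gives ln(m/m₀) = −(Q_out/(Q_in−Q_out)) ln(V/V₀).
m = m₀ (V₀/V)^(Q_out/(Q_in−Q_out)) = 20.7 × (513/1548.8)^(0.96694) = 7.1116 g.

7.11 g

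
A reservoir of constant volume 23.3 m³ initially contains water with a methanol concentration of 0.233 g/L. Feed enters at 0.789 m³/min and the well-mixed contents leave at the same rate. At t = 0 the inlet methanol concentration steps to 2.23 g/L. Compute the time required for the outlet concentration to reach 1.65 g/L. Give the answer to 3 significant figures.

36.5 min

Unsteady species balance (constant V, well mixed): V dC/dt = Q(C_in − C), so τ = V/Q = 29.531 min.
C(t) = C_in + (C₀ − C_in) e^(−t/τ). Set C = 1.65 and solve for t:
e^(−t/τ) = (C − C_in)/(C₀ − C_in) = (1.65 − 2.23)/(0.233 − 2.23) = 0.29044
t = −τ ln(…) = 29.531 × 1.2364 = 36.511 min.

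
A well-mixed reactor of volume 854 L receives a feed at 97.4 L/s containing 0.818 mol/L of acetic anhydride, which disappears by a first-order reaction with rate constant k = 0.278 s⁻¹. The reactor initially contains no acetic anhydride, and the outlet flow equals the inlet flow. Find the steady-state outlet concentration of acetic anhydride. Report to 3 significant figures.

0.238 mol/L

Accumulation = in − out − consumed: V dC/dt = Q C_in − Q C − k V C.
Steady state (dC/dt = 0): C_ss = Q C_in/(Q + kV) = C_in/(1 + kV/Q).
C_ss = 97.4·0.818/(97.4 + 0.278·854) = 79.673/334.81 = 0.23796 mol/L.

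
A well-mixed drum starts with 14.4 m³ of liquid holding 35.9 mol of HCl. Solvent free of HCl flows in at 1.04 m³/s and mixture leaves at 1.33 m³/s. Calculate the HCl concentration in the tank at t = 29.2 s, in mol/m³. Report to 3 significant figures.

Total volume: dV/dt = Q_in − Q_out = -0.29000 m³/s, so V(t) = 14.4 − 0.29000 t and V(29.2) = 5.9320 m³.
No HCl enters, so dm/dt = −Q_out · (m/V).
Separate: dm/m = −Q_out dt/V(t) ⇒ ln(m/m₀) = −(Q_out/(Q_in−Q_out)) ln(V/V₀).
m = m₀ (V₀/V)^(Q_out/(Q_in−Q_out)) = 35.9 × (14.4/5.9320)^(-4.5862) = 0.61470 mol.
C = m/V = 0.61470/5.9320 = 0.10362 mol/m³.

0.104 mol/m³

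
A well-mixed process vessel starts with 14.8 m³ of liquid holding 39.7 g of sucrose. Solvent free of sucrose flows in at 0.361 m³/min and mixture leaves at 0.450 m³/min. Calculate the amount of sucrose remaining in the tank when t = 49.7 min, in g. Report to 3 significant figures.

Let m(t) be the amount of sucrose. Volume: V(t) = V₀ + (Q_in − Q_out) t = 14.8 − 0.089000 t; V(49.7) = 10.377 m³.
Solute balance: dm/dt = 0 − Q_out C = −Q_out m/V(t).
Separate: dm/m = −Q_out dt/V(t) ⇒ ln(m/m₀) = −(Q_out/(Q_in−Q_out)) ln(V/V₀).
m = m₀ (V₀/V)^(Q_out/(Q_in−Q_out)) = 39.7 × (14.8/10.377)^(-5.0562) = 6.5935 g.

6.59 g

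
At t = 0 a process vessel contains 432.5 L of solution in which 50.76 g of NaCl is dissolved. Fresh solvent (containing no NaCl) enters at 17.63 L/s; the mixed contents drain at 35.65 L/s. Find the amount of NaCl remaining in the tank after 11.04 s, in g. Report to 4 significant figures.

15.00 g

Total volume: dV/dt = Q_in − Q_out = -18.0200 L/s, so V(t) = 432.5 − 18.0200 t and V(11.04) = 233.559 L.
Solute balance: dm/dt = 0 − Q_out C = −Q_out m/V(t).
Separate: dm/m = −Q_out dt/V(t) ⇒ ln(m/m₀) = −(Q_out/(Q_in−Q_out)) ln(V/V₀).
m = m₀ (V₀/V)^(Q_out/(Q_in−Q_out)) = 50.76 × (432.5/233.559)^(-1.97836) = 15.0015 g.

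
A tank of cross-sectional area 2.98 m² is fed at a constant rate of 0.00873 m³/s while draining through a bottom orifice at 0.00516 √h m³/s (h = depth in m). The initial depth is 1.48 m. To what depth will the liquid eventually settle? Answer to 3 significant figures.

2.86 m

A dh/dt = Q_in − 0.00516 √h. Steady state requires inflow = outflow:
Q_in = 0.00516 √h_ss ⇒ √h_ss = 0.00873/0.00516 = 1.6919.
h_ss = 1.6919² = 2.8624 m. (Since h₀ = 1.48 m < h_ss, the level will rise toward this value.)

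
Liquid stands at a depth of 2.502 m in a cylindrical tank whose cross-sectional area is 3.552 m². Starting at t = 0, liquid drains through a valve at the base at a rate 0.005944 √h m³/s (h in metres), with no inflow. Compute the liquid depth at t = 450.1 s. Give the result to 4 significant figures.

1.452 m

A dh/dt = −Q_out = −0.005944 √h.
Separate and integrate: 2(√h − √h₀) = −(0.005944/A) t.
√h = √2.502 − 0.005944·450.1/(2·3.552) = 1.58177 − 0.376604 = 1.20517.
h = 1.20517² = 1.45243 m.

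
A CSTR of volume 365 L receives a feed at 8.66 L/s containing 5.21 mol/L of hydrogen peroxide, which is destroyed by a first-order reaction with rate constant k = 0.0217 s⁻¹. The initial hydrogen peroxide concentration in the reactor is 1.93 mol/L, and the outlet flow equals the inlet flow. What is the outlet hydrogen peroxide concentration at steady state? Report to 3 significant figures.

Accumulation = in − out − consumed: V dC/dt = Q C_in − Q C − k V C.
At steady state: 0 = Q C_in − (Q + kV) C_ss, so C_ss = Q C_in/(Q + kV).
C_ss = 8.66·5.21/(8.66 + 0.0217·365) = 45.119/16.581 = 2.7212 mol/L.

2.72 mol/L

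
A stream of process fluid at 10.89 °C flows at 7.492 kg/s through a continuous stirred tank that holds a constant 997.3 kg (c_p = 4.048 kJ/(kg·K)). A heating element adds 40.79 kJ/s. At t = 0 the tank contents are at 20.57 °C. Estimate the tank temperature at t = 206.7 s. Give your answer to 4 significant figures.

M c_p dT/dt = ṁ c_p (T_in − T) + Q̇.
Rearrange: dT/dt = (T_ss − T)/τ with τ = M/ṁ = 133.115 s and T_ss = T_in + Q̇/(ṁ c_p) = 12.2350 °C.
Integrating: T(t) = T_ss + (T₀ − T_ss) e^(−t/τ).
T(206.7) = 12.2350 + (8.33502)·e^(−206.7/133.115) = 12.2350 + (8.33502)·0.211657 = 13.9991 °C.

14.00 °C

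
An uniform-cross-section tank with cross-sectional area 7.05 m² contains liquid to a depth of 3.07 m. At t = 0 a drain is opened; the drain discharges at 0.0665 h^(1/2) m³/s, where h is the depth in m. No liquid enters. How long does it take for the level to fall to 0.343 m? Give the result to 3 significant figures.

247 s

With no inflow, A dh/dt = −0.0665 √h.
∫ h^(−1/2) dh = −(0.0665/A) ∫ dt, giving 2√h = 2√h₀ − (0.0665/A) t.
t = 2A(√h₀ − √h)/0.0665 = 2·7.05·(√3.07 − √0.343)/0.0665
  = 14.100 × (1.7521 − 0.58566) / 0.0665 = 247.33 s.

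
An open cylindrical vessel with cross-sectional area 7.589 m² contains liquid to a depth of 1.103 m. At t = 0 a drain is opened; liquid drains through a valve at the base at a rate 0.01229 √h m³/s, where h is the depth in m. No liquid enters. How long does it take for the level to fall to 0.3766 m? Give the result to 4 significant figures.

A dh/dt = −Q_out = −0.01229 √h.
∫ h^(−1/2) dh = −(0.01229/A) ∫ dt, giving 2√h = 2√h₀ − (0.01229/A) t.
t = 2A(√h₀ − √h)/0.01229 = 2·7.589·(√1.103 − √0.3766)/0.01229
  = 15.1780 × (1.05024 − 0.613677) / 0.01229 = 539.147 s.

539.1 s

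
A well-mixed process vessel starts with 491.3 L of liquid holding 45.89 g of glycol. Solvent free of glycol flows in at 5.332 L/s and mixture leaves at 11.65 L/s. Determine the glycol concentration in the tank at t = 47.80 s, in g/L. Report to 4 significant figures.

Total volume: dV/dt = Q_in − Q_out = -6.31800 L/s, so V(t) = 491.3 − 6.31800 t and V(47.80) = 189.300 L.
Solute balance: dm/dt = 0 − Q_out C = −Q_out m/V(t).
Separate: dm/m = −Q_out dt/V(t) ⇒ ln(m/m₀) = −(Q_out/(Q_in−Q_out)) ln(V/V₀).
m = m₀ (V₀/V)^(Q_out/(Q_in−Q_out)) = 45.89 × (491.3/189.300)^(-1.84394) = 7.90614 g.
C = m/V = 7.90614/189.300 = 0.0417652 g/L.

0.04177 g/L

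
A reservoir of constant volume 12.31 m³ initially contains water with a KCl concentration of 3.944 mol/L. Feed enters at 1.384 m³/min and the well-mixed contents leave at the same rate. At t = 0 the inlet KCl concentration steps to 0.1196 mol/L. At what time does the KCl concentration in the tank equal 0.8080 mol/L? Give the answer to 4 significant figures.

15.25 min

Accumulation = in − out for the solute gives V dC/dt = Q(C_in − C), so τ = V/Q = 8.89451 min.
C(t) = C_in + (C₀ − C_in) e^(−t/τ). Set C = 0.8080 and solve for t:
e^(−t/τ) = (C − C_in)/(C₀ − C_in) = (0.8080 − 0.1196)/(3.944 − 0.1196) = 0.180002
t = −τ ln(…) = 8.89451 × 1.71479 = 15.2522 min.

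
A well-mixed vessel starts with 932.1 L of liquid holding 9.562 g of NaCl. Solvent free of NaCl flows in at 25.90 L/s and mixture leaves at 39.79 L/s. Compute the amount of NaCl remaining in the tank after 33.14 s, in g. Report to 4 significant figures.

Let m(t) be the amount of NaCl. Volume: V(t) = V₀ + (Q_in − Q_out) t = 932.1 − 13.8900 t; V(33.14) = 471.785 L.
No NaCl enters, so dm/dt = −Q_out · (m/V).
dm/m = −Q_out dt/(V₀ − 13.8900 t); integrating gives ln(m/m₀) = −(Q_out/(Q_in−Q_out)) ln(V/V₀).
m = m₀ (V₀/V)^(Q_out/(Q_in−Q_out)) = 9.562 × (932.1/471.785)^(-2.86465) = 1.35963 g.

1.360 g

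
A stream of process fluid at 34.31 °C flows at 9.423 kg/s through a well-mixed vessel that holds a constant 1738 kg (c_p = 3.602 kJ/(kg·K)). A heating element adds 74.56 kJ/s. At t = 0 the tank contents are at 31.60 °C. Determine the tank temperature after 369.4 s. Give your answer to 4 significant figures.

35.84 °C

M c_p dT/dt = ṁ c_p (T_in − T) + Q̇.
Rearrange: dT/dt = (T_ss − T)/τ with τ = M/ṁ = 184.442 s and T_ss = T_in + Q̇/(ṁ c_p) = 36.5067 °C.
Solution: T(t) = T_ss + (T₀ − T_ss) e^(−t/τ).
T(369.4) = 36.5067 + (-4.90671)·e^(−369.4/184.442) = 36.5067 + (-4.90671)·0.134958 = 35.8445 °C.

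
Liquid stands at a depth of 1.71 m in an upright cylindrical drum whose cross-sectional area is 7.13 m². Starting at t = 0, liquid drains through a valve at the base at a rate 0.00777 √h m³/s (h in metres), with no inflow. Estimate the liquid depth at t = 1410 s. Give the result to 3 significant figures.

0.291 m

With no inflow, A dh/dt = −0.00777 √h.
Separate and integrate: 2(√h − √h₀) = −(0.00777/A) t.
√h = √1.71 − 0.00777·1410/(2·7.13) = 1.3077 − 0.76828 = 0.53939.
h = 0.53939² = 0.29094 m.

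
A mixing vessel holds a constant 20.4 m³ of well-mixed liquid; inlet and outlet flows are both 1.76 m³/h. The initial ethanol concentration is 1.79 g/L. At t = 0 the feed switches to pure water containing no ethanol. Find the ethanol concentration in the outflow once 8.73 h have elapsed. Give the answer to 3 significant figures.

0.843 g/L

Species balance on the tank: V dC/dt = Q(C_in − C).
Time constant τ = V/Q = 20.4/1.76 = 11.591 h.
Solution: C(t) = C_in + (C₀ − C_in) e^(−t/τ).
C(8.73) = 0 + (1.79 − 0)·e^(−8.73/11.591) = 0 + (1.7900)·0.47087 = 0.84285 g/L.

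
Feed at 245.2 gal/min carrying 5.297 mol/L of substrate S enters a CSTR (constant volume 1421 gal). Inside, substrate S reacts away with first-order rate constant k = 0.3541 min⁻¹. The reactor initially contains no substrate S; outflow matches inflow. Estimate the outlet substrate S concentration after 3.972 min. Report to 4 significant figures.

1.521 mol/L

Species balance: V dC/dt = Q C_in − Q C − k V C.
dC/dt = (Q/V) C_in − (Q/V + k) C; effective rate a = Q/V + k = 0.172555 + 0.3541 = 0.526655 min⁻¹.
C_ss = Q C_in/(Q + kV) = 1.73552 mol/L; C(t) = C_ss + (C₀ − C_ss) e^(−a t).
C(3.972) = 1.73552 + (-1.73552)·e^(−0.526655·3.972) = 1.73552 + (-1.73552)·0.123456 = 1.52126 mol/L.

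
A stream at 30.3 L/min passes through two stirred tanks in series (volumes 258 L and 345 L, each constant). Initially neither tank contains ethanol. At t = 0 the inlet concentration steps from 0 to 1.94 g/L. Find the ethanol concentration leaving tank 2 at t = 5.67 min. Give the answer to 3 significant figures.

0.220 g/L

Time constants: τᵢ = Vᵢ/Q for each well-mixed tank.
τ₁ = 258/30.3 = 8.5149 min; τ₂ = 345/30.3 = 11.386 min.
Solving the cascade with C₁(0)=C₂(0)=0 gives C₂(t) = C_in[1 − (τ₁ e^(−t/τ₁) − τ₂ e^(−t/τ₂))/(τ₁ − τ₂)].
At t = 5.67: e^(−t/τ₁) = 0.51381, e^(−t/τ₂) = 0.60776.
C₂ = 1.94·[1 − (8.5149·0.51381 − 11.386·0.60776)/(-2.8713)] = 1.94·0.11364 = 0.22045 g/L.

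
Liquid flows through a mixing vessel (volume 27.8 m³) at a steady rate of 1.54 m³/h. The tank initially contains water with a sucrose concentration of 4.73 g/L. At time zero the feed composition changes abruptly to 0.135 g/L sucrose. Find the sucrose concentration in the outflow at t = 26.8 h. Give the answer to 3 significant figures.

Species balance on the tank: V dC/dt = Q(C_in − C).
So dC/dt = (C_in − C)/τ with τ = V/Q = 27.8/1.54 = 18.052 h.
This is linear first-order; C(t) = C_in + (C₀ − C_in) e^(−t/τ).
C(26.8) = 0.135 + (4.73 − 0.135)·e^(−26.8/18.052) = 0.135 + (4.5950)·0.22659 = 1.1762 g/L.

1.18 g/L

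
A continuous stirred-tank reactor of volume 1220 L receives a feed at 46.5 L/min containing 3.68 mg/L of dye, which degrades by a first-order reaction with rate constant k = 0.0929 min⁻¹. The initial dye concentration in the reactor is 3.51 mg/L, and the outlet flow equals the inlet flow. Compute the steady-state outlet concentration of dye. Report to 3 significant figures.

V dC/dt = Q(C_in − C) − k V C.
At steady state: 0 = Q C_in − (Q + kV) C_ss, so C_ss = Q C_in/(Q + kV).
C_ss = 46.5·3.68/(46.5 + 0.0929·1220) = 171.12/159.84 = 1.0706 mg/L.

1.07 mg/L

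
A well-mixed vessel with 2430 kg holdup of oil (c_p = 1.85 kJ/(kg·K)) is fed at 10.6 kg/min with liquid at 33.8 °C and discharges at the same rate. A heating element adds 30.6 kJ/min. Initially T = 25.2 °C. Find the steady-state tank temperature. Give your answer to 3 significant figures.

Heat balance on the well-mixed liquid: M c_p dT/dt = ṁ c_p (T_in − T) + 30.6.
At steady state dT/dt = 0 ⇒ T_ss = T_in + Q̇/(ṁ c_p) = 33.8 + 30.6/(10.6·1.85) = 35.360 °C.

35.4 °C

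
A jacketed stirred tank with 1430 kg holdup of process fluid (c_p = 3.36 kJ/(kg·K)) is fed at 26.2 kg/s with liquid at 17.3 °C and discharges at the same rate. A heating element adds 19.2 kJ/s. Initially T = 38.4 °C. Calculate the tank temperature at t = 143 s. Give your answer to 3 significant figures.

First-law balance (no shaft work): M c_p dT/dt = ṁ c_p (T_in − T) + 19.2.
τ = M/ṁ = 54.580 s; T_ss = T_in + Q̇/(ṁ c_p) = 17.3 + 19.2/(26.2·3.36) = 17.518 °C.
Integrating: T(t) = T_ss + (T₀ − T_ss) e^(−t/τ).
T(143) = 17.518 + (20.882)·e^(−143/54.580) = 17.518 + (20.882)·0.072803 = 19.038 °C.

19.0 °C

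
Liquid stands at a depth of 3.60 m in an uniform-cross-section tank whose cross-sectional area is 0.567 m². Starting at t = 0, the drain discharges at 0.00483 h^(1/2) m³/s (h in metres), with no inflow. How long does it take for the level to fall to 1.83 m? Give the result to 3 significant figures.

128 s

Unsteady balance on liquid volume: A dh/dt = −0.00483 √h.
This is separable: 2 d(√h)/dt = −0.00483/A, so √h = √h₀ − (0.00483/(2A)) t.
t = 2A(√h₀ − √h)/0.00483 = 2·0.567·(√3.60 − √1.83)/0.00483
  = 1.1340 × (1.8974 − 1.3528) / 0.00483 = 127.86 s.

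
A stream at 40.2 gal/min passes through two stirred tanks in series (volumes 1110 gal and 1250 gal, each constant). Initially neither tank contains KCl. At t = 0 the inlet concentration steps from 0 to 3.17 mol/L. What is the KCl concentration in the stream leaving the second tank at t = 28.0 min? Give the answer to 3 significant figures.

Species balance on tank i: dCᵢ/dt = (Cᵢ₋₁ − Cᵢ)/τᵢ with τᵢ = Vᵢ/Q.
τ₁ = 1110/40.2 = 27.612 min; τ₂ = 1250/40.2 = 31.095 min.
Tank 1: C₁ = C_in(1 − e^(−t/τ₁)). Tank 2 (τ₁ ≠ τ₂): C₂ = C_in[1 − (τ₁ e^(−t/τ₁) − τ₂ e^(−t/τ₂))/(τ₁ − τ₂)].
At t = 28.0: e^(−t/τ₁) = 0.36275, e^(−t/τ₂) = 0.40637.
C₂ = 3.17·[1 − (27.612·0.36275 − 31.095·0.40637)/(-3.4826)] = 3.17·0.24771 = 0.78524 mol/L.

0.785 mol/L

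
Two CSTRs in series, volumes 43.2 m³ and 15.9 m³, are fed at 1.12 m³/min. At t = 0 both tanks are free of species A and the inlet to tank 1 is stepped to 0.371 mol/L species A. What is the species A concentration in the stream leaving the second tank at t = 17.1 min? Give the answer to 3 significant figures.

0.0589 mol/L

Species balance on tank i: dCᵢ/dt = (Cᵢ₋₁ − Cᵢ)/τᵢ with τᵢ = Vᵢ/Q.
τ₁ = 43.2/1.12 = 38.571 min; τ₂ = 15.9/1.12 = 14.196 min.
Tank 1: C₁ = C_in(1 − e^(−t/τ₁)). Tank 2 (τ₁ ≠ τ₂): C₂ = C_in[1 − (τ₁ e^(−t/τ₁) − τ₂ e^(−t/τ₂))/(τ₁ − τ₂)].
At t = 17.1: e^(−t/τ₁) = 0.64189, e^(−t/τ₂) = 0.29983.
C₂ = 0.371·[1 − (38.571·0.64189 − 14.196·0.29983)/(24.375)] = 0.371·0.15889 = 0.058946 mol/L.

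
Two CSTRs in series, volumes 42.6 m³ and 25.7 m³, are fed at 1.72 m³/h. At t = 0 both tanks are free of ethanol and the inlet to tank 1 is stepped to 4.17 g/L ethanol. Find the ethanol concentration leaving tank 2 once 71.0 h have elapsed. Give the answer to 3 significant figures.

Time constants: τᵢ = Vᵢ/Q for each well-mixed tank.
τ₁ = 42.6/1.72 = 24.767 h; τ₂ = 25.7/1.72 = 14.942 h.
Tank 1: C₁ = C_in(1 − e^(−t/τ₁)). Tank 2 (τ₁ ≠ τ₂): C₂ = C_in[1 − (τ₁ e^(−t/τ₁) − τ₂ e^(−t/τ₂))/(τ₁ − τ₂)].
At t = 71.0: e^(−t/τ₁) = 0.056888, e^(−t/τ₂) = 0.0086366.
C₂ = 4.17·[1 − (24.767·0.056888 − 14.942·0.0086366)/(9.8256)] = 4.17·0.86973 = 3.6268 g/L.

3.63 g/L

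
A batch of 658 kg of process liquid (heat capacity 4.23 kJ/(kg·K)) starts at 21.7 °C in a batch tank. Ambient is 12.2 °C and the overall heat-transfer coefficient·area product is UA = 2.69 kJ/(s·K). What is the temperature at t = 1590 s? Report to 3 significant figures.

Energy balance: M c_p dT/dt = −UA(T − T_amb).
dT/dt = (T_ss − T)/τ with T_ss = T_amb = 12.200 °C, τ = M c_p/UA = 658·4.23/2.69 = 1034.7 s.
This is linear first-order; T(t) = T_ss + (T₀ − T_ss) e^(−t/τ).
T(1590) = 12.200 + (9.5000)·0.21509 = 14.243 °C.

14.2 °C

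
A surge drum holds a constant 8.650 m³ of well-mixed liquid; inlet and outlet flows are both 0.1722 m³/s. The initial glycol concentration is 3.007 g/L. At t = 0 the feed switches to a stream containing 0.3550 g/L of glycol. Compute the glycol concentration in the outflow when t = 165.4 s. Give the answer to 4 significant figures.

0.4535 g/L

Species balance on the tank: V dC/dt = Q(C_in − C).
Time constant τ = V/Q = 8.650/0.1722 = 50.2323 s.
This is linear first-order; C(t) = C_in + (C₀ − C_in) e^(−t/τ).
C(165.4) = 0.3550 + (3.007 − 0.3550)·e^(−165.4/50.2323) = 0.3550 + (2.65200)·0.0371533 = 0.453531 g/L.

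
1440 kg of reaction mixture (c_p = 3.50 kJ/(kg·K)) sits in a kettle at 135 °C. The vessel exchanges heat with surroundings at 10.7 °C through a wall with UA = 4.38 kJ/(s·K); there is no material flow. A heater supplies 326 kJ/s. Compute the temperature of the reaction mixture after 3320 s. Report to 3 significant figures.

Lumped-capacitance energy balance: M c_p dT/dt = UA(T_amb − T) + Q̇.
dT/dt = (T_ss − T)/τ with T_ss = T_amb + Q̇/UA = 10.7 + 326/4.38 = 85.129 °C, τ = M c_p/UA = 1440·3.50/4.38 = 1150.7 s.
T approaches T_ss exponentially: T(t) = T_ss + (T₀ − T_ss) e^(−t/τ).
T(3320) = 85.129 + (49.871)·0.055841 = 87.914 °C.

87.9 °C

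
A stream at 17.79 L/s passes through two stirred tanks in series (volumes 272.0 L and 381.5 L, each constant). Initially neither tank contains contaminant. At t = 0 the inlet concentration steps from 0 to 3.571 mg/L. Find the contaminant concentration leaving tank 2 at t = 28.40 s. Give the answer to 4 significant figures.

1.646 mg/L

Each tank obeys Vᵢ dCᵢ/dt = Q(Cᵢ₋₁ − Cᵢ), so τᵢ = Vᵢ/Q.
τ₁ = 272.0/17.79 = 15.2895 s; τ₂ = 381.5/17.79 = 21.4446 s.
Tank 1: C₁ = C_in(1 − e^(−t/τ₁)). Tank 2 (τ₁ ≠ τ₂): C₂ = C_in[1 − (τ₁ e^(−t/τ₁) − τ₂ e^(−t/τ₂))/(τ₁ − τ₂)].
At t = 28.40: e^(−t/τ₁) = 0.156065, e^(−t/τ₂) = 0.265978.
C₂ = 3.571·[1 − (15.2895·0.156065 − 21.4446·0.265978)/(-6.15514)] = 3.571·0.460994 = 1.64621 mg/L.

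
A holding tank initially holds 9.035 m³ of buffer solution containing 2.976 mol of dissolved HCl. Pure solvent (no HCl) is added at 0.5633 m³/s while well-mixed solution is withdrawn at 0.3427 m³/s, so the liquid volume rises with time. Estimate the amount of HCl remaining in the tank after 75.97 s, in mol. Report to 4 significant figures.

Total volume: dV/dt = Q_in − Q_out = 0.220600 m³/s, so V(t) = 9.035 + 0.220600 t and V(75.97) = 25.7940 m³.
No HCl enters, so dm/dt = −Q_out · (m/V).
Separate: dm/m = −Q_out dt/V(t) ⇒ ln(m/m₀) = −(Q_out/(Q_in−Q_out)) ln(V/V₀).
m = m₀ (V₀/V)^(Q_out/(Q_in−Q_out)) = 2.976 × (9.035/25.7940)^(1.55349) = 0.583281 mol.

0.5833 mol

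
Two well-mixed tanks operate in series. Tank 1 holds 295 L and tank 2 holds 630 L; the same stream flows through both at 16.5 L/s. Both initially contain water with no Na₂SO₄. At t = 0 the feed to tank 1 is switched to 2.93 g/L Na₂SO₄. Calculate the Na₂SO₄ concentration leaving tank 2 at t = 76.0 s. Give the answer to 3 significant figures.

2.21 g/L

Species balance on tank i: dCᵢ/dt = (Cᵢ₋₁ − Cᵢ)/τᵢ with τᵢ = Vᵢ/Q.
τ₁ = 295/16.5 = 17.879 s; τ₂ = 630/16.5 = 38.182 s.
Solving the cascade with C₁(0)=C₂(0)=0 gives C₂(t) = C_in[1 − (τ₁ e^(−t/τ₁) − τ₂ e^(−t/τ₂))/(τ₁ − τ₂)].
At t = 76.0: e^(−t/τ₁) = 0.014252, e^(−t/τ₂) = 0.13663.
C₂ = 2.93·[1 − (17.879·0.014252 − 38.182·0.13663)/(-20.303)] = 2.93·0.75560 = 2.2139 g/L.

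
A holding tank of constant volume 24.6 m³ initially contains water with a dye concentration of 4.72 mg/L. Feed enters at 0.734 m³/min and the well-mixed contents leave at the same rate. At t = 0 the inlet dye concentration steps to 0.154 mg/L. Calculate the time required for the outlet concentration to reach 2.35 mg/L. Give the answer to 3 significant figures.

Species balance: V dC/dt = Q(C_in − C) ⇒ τ = V/Q = 33.515 min.
C(t) = C_in + (C₀ − C_in) e^(−t/τ). Set C = 2.35 and solve for t:
e^(−t/τ) = (C − C_in)/(C₀ − C_in) = (2.35 − 0.154)/(4.72 − 0.154) = 0.48095
t = −τ ln(…) = 33.515 × 0.73200 = 24.533 min.

24.5 min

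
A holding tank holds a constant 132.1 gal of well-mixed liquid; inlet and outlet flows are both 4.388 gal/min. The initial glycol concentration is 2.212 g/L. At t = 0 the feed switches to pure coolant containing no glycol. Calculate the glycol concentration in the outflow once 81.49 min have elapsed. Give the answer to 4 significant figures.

0.1476 g/L

Transient balance on the dissolved component: V dC/dt = Q(C_in − C).
So dC/dt = (C_in − C)/τ with τ = V/Q = 132.1/4.388 = 30.1048 min.
This is linear first-order; C(t) = C_in + (C₀ − C_in) e^(−t/τ).
C(81.49) = 0 + (2.212 − 0)·e^(−81.49/30.1048) = 0 + (2.21200)·0.0667451 = 0.147640 g/L.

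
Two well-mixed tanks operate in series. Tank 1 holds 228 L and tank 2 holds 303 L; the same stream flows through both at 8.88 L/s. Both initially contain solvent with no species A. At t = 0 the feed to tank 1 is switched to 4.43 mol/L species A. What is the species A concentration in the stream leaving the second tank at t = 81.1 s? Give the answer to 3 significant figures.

Species balance on tank i: dCᵢ/dt = (Cᵢ₋₁ − Cᵢ)/τᵢ with τᵢ = Vᵢ/Q.
τ₁ = 228/8.88 = 25.676 s; τ₂ = 303/8.88 = 34.122 s.
Tank 1: C₁ = C_in(1 − e^(−t/τ₁)). Tank 2 (τ₁ ≠ τ₂): C₂ = C_in[1 − (τ₁ e^(−t/τ₁) − τ₂ e^(−t/τ₂))/(τ₁ − τ₂)].
At t = 81.1: e^(−t/τ₁) = 0.042484, e^(−t/τ₂) = 0.092848.
C₂ = 4.43·[1 − (25.676·0.042484 − 34.122·0.092848)/(-8.4459)] = 4.43·0.75405 = 3.3404 mol/L.

3.34 mol/L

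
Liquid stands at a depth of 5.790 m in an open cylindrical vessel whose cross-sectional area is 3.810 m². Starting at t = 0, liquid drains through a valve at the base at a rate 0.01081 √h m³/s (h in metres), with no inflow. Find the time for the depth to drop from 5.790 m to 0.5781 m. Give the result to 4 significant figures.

A dh/dt = −Q_out = −0.01081 √h.
Separate and integrate: 2(√h − √h₀) = −(0.01081/A) t.
t = 2A(√h₀ − √h)/0.01081 = 2·3.810·(√5.790 − √0.5781)/0.01081
  = 7.62000 × (2.40624 − 0.760329) / 0.01081 = 1160.21 s.

1160 s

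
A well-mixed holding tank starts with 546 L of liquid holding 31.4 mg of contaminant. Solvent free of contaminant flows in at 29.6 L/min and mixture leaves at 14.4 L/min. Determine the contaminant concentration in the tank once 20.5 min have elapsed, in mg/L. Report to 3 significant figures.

0.0239 mg/L

Total volume: dV/dt = Q_in − Q_out = 15.200 L/min, so V(t) = 546 + 15.200 t and V(20.5) = 857.60 L.
Species balance (pure solvent in): dm/dt = −Q_out · m/V(t).
Separate: dm/m = −Q_out dt/V(t) ⇒ ln(m/m₀) = −(Q_out/(Q_in−Q_out)) ln(V/V₀).
m = m₀ (V₀/V)^(Q_out/(Q_in−Q_out)) = 31.4 × (546/857.60)^(0.94737) = 20.472 mg.
C = m/V = 20.472/857.60 = 0.023871 mg/L.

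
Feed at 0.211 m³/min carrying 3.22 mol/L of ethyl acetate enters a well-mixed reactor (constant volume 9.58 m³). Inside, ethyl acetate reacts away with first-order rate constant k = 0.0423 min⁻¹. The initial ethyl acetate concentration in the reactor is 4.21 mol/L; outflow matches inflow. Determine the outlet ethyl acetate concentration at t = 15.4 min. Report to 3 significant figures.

2.26 mol/L

Accumulation = in − out − consumed: V dC/dt = Q C_in − Q C − k V C.
dC/dt = (Q/V) C_in − (Q/V + k) C; effective rate a = Q/V + k = 0.022025 + 0.0423 = 0.064325 min⁻¹.
C_ss = Q C_in/(Q + kV) = 1.1025 mol/L; C(t) = C_ss + (C₀ − C_ss) e^(−a t).
C(15.4) = 1.1025 + (3.1075)·e^(−0.064325·15.4) = 1.1025 + (3.1075)·0.37135 = 2.2565 mol/L.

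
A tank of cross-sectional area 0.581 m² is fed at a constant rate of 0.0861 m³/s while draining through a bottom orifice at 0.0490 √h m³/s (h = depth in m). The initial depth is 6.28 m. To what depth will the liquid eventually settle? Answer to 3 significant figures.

3.09 m

A dh/dt = Q_in − 0.0490 √h. Steady state requires inflow = outflow:
Q_in = 0.0490 √h_ss ⇒ √h_ss = 0.0861/0.0490 = 1.7571.
h_ss = 1.7571² = 3.0876 m. (Since h₀ = 6.28 m > h_ss, the level will fall toward this value.)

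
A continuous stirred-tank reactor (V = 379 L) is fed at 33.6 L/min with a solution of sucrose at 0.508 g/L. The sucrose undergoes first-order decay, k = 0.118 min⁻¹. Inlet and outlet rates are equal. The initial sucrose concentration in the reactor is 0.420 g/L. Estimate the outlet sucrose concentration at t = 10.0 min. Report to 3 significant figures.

0.244 g/L

Species balance: V dC/dt = Q C_in − Q C − k V C.
This is linear with rate a = Q/V + k = 0.20665 min⁻¹.
C_ss = Q C_in/(Q + kV) = 0.21793 g/L; C(t) = C_ss + (C₀ − C_ss) e^(−a t).
C(10.0) = 0.21793 + (0.20207)·e^(−0.20665·10.0) = 0.21793 + (0.20207)·0.12662 = 0.24352 g/L.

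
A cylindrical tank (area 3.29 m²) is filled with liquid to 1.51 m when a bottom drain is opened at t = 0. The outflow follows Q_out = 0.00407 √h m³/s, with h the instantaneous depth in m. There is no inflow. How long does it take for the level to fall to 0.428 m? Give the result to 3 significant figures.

929 s

A dh/dt = −Q_out = −0.00407 √h.
∫ h^(−1/2) dh = −(0.00407/A) ∫ dt, giving 2√h = 2√h₀ − (0.00407/A) t.
t = 2A(√h₀ − √h)/0.00407 = 2·3.29·(√1.51 − √0.428)/0.00407
  = 6.5800 × (1.2288 − 0.65422) / 0.00407 = 928.97 s.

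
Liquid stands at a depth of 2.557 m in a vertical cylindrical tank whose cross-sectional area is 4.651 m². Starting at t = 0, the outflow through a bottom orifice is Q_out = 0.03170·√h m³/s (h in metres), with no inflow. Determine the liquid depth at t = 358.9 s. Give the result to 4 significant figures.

0.1414 m

With no inflow, A dh/dt = −0.03170 √h.
This is separable: 2 d(√h)/dt = −0.03170/A, so √h = √h₀ − (0.03170/(2A)) t.
√h = √2.557 − 0.03170·358.9/(2·4.651) = 1.59906 − 1.22308 = 0.375978.
h = 0.375978² = 0.141359 m.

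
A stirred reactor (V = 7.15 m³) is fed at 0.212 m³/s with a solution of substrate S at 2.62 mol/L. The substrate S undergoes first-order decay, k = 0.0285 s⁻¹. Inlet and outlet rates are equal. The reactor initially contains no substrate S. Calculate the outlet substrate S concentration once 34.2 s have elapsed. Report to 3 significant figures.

Species balance: V dC/dt = Q C_in − Q C − k V C.
dC/dt = (Q/V) C_in − (Q/V + k) C; effective rate a = Q/V + k = 0.029650 + 0.0285 = 0.058150 s⁻¹.
C_ss = Q C_in/(Q + kV) = 1.3359 mol/L; C(t) = C_ss + (C₀ − C_ss) e^(−a t).
C(34.2) = 1.3359 + (-1.3359)·e^(−0.058150·34.2) = 1.3359 + (-1.3359)·0.13687 = 1.1531 mol/L.

1.15 mol/L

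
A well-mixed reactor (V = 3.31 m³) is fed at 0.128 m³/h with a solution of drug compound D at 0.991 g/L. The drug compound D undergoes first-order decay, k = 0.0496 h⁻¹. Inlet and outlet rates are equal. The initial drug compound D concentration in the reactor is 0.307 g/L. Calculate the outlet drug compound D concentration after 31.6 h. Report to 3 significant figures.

0.426 g/L

Accumulation = in − out − consumed: V dC/dt = Q C_in − Q C − k V C.
dC/dt = (Q/V) C_in − (Q/V + k) C; effective rate a = Q/V + k = 0.038671 + 0.0496 = 0.088271 h⁻¹.
C_ss = Q C_in/(Q + kV) = 0.43415 g/L; C(t) = C_ss + (C₀ − C_ss) e^(−a t).
C(31.6) = 0.43415 + (-0.12715)·e^(−0.088271·31.6) = 0.43415 + (-0.12715)·0.061461 = 0.42633 g/L.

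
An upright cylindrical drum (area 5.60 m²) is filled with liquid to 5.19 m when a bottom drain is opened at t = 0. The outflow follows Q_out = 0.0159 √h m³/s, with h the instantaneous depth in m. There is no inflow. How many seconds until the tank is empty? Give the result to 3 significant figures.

1600 s

A dh/dt = −Q_out = −0.0159 √h.
∫ h^(−1/2) dh = −(0.0159/A) ∫ dt, giving 2√h = 2√h₀ − (0.0159/A) t.
Set h = 0: 2√h₀ = (0.0159/A) t_empty ⇒ t_empty = 2A√h₀/0.0159.
t_empty = 2·5.60·√5.19/0.0159 = 11.200·2.2782/0.0159 = 1604.7 s.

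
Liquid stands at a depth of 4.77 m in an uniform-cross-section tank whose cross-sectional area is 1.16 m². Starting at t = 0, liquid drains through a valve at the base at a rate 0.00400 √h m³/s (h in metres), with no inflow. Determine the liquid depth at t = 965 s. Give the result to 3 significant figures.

0.271 m

A dh/dt = −Q_out = −0.00400 √h.
This is separable: 2 d(√h)/dt = −0.00400/A, so √h = √h₀ − (0.00400/(2A)) t.
√h = √4.77 − 0.00400·965/(2·1.16) = 2.1840 − 1.6638 = 0.52024.
h = 0.52024² = 0.27065 m.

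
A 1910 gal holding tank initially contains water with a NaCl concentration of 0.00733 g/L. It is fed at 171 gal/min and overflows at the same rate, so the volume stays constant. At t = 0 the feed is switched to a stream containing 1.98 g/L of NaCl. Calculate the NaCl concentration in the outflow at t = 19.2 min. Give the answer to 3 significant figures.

Transient balance on the dissolved component: V dC/dt = Q(C_in − C).
Rewrite as dC/dt + C/τ = C_in/τ, τ = V/Q = 11.170 min.
This is linear first-order; C(t) = C_in + (C₀ − C_in) e^(−t/τ).
C(19.2) = 1.98 + (0.00733 − 1.98)·e^(−19.2/11.170) = 1.98 + (-1.9727)·0.17925 = 1.6264 g/L.

1.63 g/L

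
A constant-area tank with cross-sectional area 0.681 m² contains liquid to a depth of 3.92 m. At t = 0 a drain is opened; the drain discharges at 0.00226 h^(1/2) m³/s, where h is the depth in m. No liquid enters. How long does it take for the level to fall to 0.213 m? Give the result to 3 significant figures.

With no inflow, A dh/dt = −0.00226 √h.
Separate and integrate: 2(√h − √h₀) = −(0.00226/A) t.
t = 2A(√h₀ − √h)/0.00226 = 2·0.681·(√3.92 − √0.213)/0.00226
  = 1.3620 × (1.9799 − 0.46152) / 0.00226 = 915.06 s.

915 s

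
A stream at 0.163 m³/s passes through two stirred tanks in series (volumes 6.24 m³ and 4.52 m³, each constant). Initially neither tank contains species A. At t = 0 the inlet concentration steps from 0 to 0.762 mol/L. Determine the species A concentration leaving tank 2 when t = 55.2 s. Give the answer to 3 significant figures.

Time constants: τᵢ = Vᵢ/Q for each well-mixed tank.
τ₁ = 6.24/0.163 = 38.282 s; τ₂ = 4.52/0.163 = 27.730 s.
Tank 1: C₁ = C_in(1 − e^(−t/τ₁)). Tank 2 (τ₁ ≠ τ₂): C₂ = C_in[1 − (τ₁ e^(−t/τ₁) − τ₂ e^(−t/τ₂))/(τ₁ − τ₂)].
At t = 55.2: e^(−t/τ₁) = 0.23647, e^(−t/τ₂) = 0.13661.
C₂ = 0.762·[1 − (38.282·0.23647 − 27.730·0.13661)/(10.552)] = 0.762·0.50110 = 0.38184 mol/L.

0.382 mol/L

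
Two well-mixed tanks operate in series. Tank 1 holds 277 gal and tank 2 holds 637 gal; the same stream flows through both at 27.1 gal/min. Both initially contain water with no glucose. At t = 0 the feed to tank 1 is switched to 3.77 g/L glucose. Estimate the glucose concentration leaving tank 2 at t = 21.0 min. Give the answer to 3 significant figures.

Time constants: τᵢ = Vᵢ/Q for each well-mixed tank.
τ₁ = 277/27.1 = 10.221 min; τ₂ = 637/27.1 = 23.506 min.
Tank 1: C₁ = C_in(1 − e^(−t/τ₁)). Tank 2 (τ₁ ≠ τ₂): C₂ = C_in[1 − (τ₁ e^(−t/τ₁) − τ₂ e^(−t/τ₂))/(τ₁ − τ₂)].
At t = 21.0: e^(−t/τ₁) = 0.12816, e^(−t/τ₂) = 0.40926.
C₂ = 3.77·[1 − (10.221·0.12816 − 23.506·0.40926)/(-13.284)] = 3.77·0.37445 = 1.4117 g/L.

1.41 g/L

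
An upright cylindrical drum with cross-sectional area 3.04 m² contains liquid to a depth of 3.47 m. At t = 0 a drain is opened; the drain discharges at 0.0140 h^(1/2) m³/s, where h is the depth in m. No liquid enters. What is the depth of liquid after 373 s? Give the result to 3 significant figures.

With no inflow, A dh/dt = −0.0140 √h.
∫ h^(−1/2) dh = −(0.0140/A) ∫ dt, giving 2√h = 2√h₀ − (0.0140/A) t.
√h = √3.47 − 0.0140·373/(2·3.04) = 1.8628 − 0.85888 = 1.0039.
h = 1.0039² = 1.0078 m.

1.01 m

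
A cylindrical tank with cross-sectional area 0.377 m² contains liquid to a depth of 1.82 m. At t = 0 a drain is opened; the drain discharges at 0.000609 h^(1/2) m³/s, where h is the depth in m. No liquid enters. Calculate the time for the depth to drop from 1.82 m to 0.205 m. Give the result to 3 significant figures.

1110 s

With no inflow, A dh/dt = −0.000609 √h.
This is separable: 2 d(√h)/dt = −0.000609/A, so √h = √h₀ − (0.000609/(2A)) t.
t = 2A(√h₀ − √h)/0.000609 = 2·0.377·(√1.82 − √0.205)/0.000609
  = 0.75400 × (1.3491 − 0.45277) / 0.000609 = 1109.7 s.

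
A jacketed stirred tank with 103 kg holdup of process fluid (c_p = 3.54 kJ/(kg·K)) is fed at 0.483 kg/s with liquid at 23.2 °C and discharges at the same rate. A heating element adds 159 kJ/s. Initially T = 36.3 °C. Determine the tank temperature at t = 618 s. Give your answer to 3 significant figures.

First-law balance (no shaft work): M c_p dT/dt = ṁ c_p (T_in − T) + 159.
Rearrange: dT/dt = (T_ss − T)/τ with τ = M/ṁ = 213.25 s and T_ss = T_in + Q̇/(ṁ c_p) = 116.19 °C.
T approaches T_ss exponentially: T(t) = T_ss + (T₀ − T_ss) e^(−t/τ).
T(618) = 116.19 + (-79.892)·e^(−618/213.25) = 116.19 + (-79.892)·0.055133 = 111.79 °C.

112 °C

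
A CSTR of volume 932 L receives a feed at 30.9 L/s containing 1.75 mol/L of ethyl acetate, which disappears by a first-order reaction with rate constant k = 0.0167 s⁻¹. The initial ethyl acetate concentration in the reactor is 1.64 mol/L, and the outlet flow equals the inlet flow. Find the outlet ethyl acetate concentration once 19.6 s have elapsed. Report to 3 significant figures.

Accumulation = in − out − consumed: V dC/dt = Q C_in − Q C − k V C.
dC/dt = (Q/V) C_in − (Q/V + k) C; effective rate a = Q/V + k = 0.033155 + 0.0167 = 0.049855 s⁻¹.
C_ss = Q C_in/(Q + kV) = 1.1638 mol/L; C(t) = C_ss + (C₀ − C_ss) e^(−a t).
C(19.6) = 1.1638 + (0.47621)·e^(−0.049855·19.6) = 1.1638 + (0.47621)·0.37638 = 1.3430 mol/L.

1.34 mol/L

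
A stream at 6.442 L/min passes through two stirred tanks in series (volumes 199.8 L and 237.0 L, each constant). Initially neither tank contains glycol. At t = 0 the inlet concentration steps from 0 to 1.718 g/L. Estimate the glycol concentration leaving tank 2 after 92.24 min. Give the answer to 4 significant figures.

1.298 g/L

Each tank obeys Vᵢ dCᵢ/dt = Q(Cᵢ₋₁ − Cᵢ), so τᵢ = Vᵢ/Q.
τ₁ = 199.8/6.442 = 31.0152 min; τ₂ = 237.0/6.442 = 36.7898 min.
Solving the cascade with C₁(0)=C₂(0)=0 gives C₂(t) = C_in[1 − (τ₁ e^(−t/τ₁) − τ₂ e^(−t/τ₂))/(τ₁ − τ₂)].
At t = 92.24: e^(−t/τ₁) = 0.0510973, e^(−t/τ₂) = 0.0814948.
C₂ = 1.718·[1 − (31.0152·0.0510973 − 36.7898·0.0814948)/(-5.77460)] = 1.718·0.755241 = 1.29750 g/L.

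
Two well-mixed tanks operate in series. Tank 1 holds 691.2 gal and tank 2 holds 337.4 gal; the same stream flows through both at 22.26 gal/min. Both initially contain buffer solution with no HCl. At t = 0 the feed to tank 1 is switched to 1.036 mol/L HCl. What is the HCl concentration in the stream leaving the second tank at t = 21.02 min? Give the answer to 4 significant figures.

Each tank obeys Vᵢ dCᵢ/dt = Q(Cᵢ₋₁ − Cᵢ), so τᵢ = Vᵢ/Q.
τ₁ = 691.2/22.26 = 31.0512 min; τ₂ = 337.4/22.26 = 15.1572 min.
Solving the cascade with C₁(0)=C₂(0)=0 gives C₂(t) = C_in[1 − (τ₁ e^(−t/τ₁) − τ₂ e^(−t/τ₂))/(τ₁ − τ₂)].
At t = 21.02: e^(−t/τ₁) = 0.508166, e^(−t/τ₂) = 0.249874.
C₂ = 1.036·[1 − (31.0512·0.508166 − 15.1572·0.249874)/(15.8940)] = 1.036·0.245514 = 0.254353 mol/L.

0.2544 mol/L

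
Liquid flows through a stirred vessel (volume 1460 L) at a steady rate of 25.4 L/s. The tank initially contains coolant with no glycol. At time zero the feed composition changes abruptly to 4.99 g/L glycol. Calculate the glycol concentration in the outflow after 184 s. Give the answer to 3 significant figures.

Mass balance on the solute (V constant): V dC/dt = Q(C_in − C).
Rewrite as dC/dt + C/τ = C_in/τ, τ = V/Q = 57.480 s.
C approaches C_in exponentially: C(t) = C_in + (C₀ − C_in) e^(−t/τ).
C(184) = 4.99 + (0 − 4.99)·e^(−184/57.480) = 4.99 + (-4.9900)·0.040718 = 4.7868 g/L.

4.79 g/L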